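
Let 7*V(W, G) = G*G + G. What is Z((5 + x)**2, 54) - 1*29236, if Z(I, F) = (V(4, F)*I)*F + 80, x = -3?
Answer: 437428/7 ≈ 62490.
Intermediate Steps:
V(W, G) = G/7 + G**2/7 (V(W, G) = (G*G + G)/7 = (G**2 + G)/7 = (G + G**2)/7 = G/7 + G**2/7)
Z(I, F) = 80 + I*F**2*(1 + F)/7 (Z(I, F) = ((F*(1 + F)/7)*I)*F + 80 = (F*I*(1 + F)/7)*F + 80 = I*F**2*(1 + F)/7 + 80 = 80 + I*F**2*(1 + F)/7)
Z((5 + x)**2, 54) - 1*29236 = (80 + (1/7)*(5 - 3)**2*54**2*(1 + 54)) - 1*29236 = (80 + (1/7)*2**2*2916*55) - 29236 = (80 + (1/7)*4*2916*55) - 29236 = (80 + 641520/7) - 29236 = 642080/7 - 29236 = 437428/7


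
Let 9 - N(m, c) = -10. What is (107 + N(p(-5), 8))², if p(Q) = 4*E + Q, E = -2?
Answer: 15876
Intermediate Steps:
p(Q) = -8 + Q (p(Q) = 4*(-2) + Q = -8 + Q)
N(m, c) = 19 (N(m, c) = 9 - 1*(-10) = 9 + 10 = 19)
(107 + N(p(-5), 8))² = (107 + 19)² = 126² = 15876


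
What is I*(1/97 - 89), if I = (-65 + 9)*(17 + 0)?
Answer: 8217664/97 ≈ 84718.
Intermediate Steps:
I = -952 (I = -56*17 = -952)
I*(1/97 - 89) = -952*(1/97 - 89) = -952*(-8632/97) = 8217664/97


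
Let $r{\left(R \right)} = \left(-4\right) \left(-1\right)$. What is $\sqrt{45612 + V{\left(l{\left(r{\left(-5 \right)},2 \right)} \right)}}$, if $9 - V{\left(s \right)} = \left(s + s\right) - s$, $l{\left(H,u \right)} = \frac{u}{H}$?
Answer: $\frac{\sqrt{182482}}{2} \approx 213.59$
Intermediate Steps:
$r{\left(R \right)} = 4$
$V{\left(s \right)} = 9 - s$ ($V{\left(s \right)} = 9 - \left(\left(s + s\right) - s\right) = 9 - \left(2 s - s\right) = 9 - s$)
$\sqrt{45612 + V{\left(l{\left(r{\left(-5 \right)},2 \right)} \right)}} = \sqrt{45612 + \left(9 - \frac{2}{4}\right)} = \sqrt{45612 + \left(9 - 2 \cdot \frac{1}{4}\right)} = \sqrt{45612 + \left(9 - \frac{1}{2}\right)} = \sqrt{45612 + \frac{17}{2}} = \sqrt{\frac{91241}{2}} = \frac{\sqrt{182482}}{2}$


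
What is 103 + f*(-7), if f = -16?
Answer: 215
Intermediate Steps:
103 + f*(-7) = 103 - 16*(-7) = 103 + 112 = 215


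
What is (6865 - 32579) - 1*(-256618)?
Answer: 230904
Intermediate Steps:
(6865 - 32579) - 1*(-256618) = -25714 + 256618 = 230904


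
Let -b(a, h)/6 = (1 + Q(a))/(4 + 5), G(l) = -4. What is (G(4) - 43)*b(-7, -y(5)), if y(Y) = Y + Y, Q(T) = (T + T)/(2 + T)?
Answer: 1786/15 ≈ 119.07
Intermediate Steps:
Q(T) = 2*T/(2 + T) (Q(T) = (2*T)/(2 + T) = 2*T/(2 + T))
y(Y) = 2*Y
b(a, h) = -2/3 - 4*a/(3*(2 + a)) (b(a, h) = -6*(1 + 2*a/(2 + a))/(4 + 5) = -6*(1 + 2*a/(2 + a))/9 = -6*(1/9 + 2*a/(9*(2 + a))) = -2/3 - 4*a/(3*(2 + a)))
(G(4) - 43)*b(-7, -y(5)) = (-4 - 43)*(2*(-2 - 3*(-7))/(3*(2 - 7))) = -94*(-2 + 21)/(3*(-5)) = -94*(-1)*19/(3*5) = -47*(-38/15) = 1786/15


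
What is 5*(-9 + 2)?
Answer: -35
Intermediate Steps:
5*(-9 + 2) = 5*(-7) = -35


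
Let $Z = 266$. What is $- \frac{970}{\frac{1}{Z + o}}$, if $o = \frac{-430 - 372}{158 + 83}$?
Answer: $- \frac{61404880}{241} \approx -2.5479 \cdot 10^{5}$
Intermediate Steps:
$o = - \frac{802}{241} \approx -3.3278$
$- \frac{970}{\frac{1}{Z + o}} = - \frac{970}{\frac{1}{266 - \frac{802}{241}}} = - \frac{970}{\frac{1}{\frac{63304}{241}}} = - \frac{970}{\frac{241}{63304}} = \left(-970\right) \frac{63304}{241} = - \frac{61404880}{241}$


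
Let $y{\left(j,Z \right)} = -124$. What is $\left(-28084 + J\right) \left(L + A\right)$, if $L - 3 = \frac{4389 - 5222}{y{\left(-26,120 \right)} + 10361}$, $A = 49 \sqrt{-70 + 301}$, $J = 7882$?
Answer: $- \frac{603595356}{10237} - 989898 \sqrt{231} \approx -1.5104 \cdot 10^{7}$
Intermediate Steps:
$A = 49 \sqrt{231} \approx 744.74$
$L = \frac{29878}{10237}$ ($L = 3 + \frac{4389 - 5222}{-124 + 10361} = 3 - \frac{833}{10237} = \frac{29878}{10237} \approx 2.9186$)
$\left(-28084 + J\right) \left(L + A\right) = \left(-28084 + 7882\right) \left(\frac{29878}{10237} + 49 \sqrt{231}\right) = - 20202 \left(\frac{29878}{10237} + 49 \sqrt{231}\right) = - \frac{603595356}{10237} - 989898 \sqrt{231}$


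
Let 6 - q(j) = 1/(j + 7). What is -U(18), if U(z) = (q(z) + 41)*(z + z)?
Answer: -42264/25 ≈ -1690.6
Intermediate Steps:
q(j) = 6 - 1/(7 + j) (q(j) = 6 - 1/(j + 7) = 6 - 1/(7 + j))
U(z) = 2*z*(41 + (41 + 6*z)/(7 + z)) (U(z) = ((41 + 6*z)/(7 + z) + 41)*(z + z) = (41 + (41 + 6*z)/(7 + z))*(2*z) = 2*z*(41 + (41 + 6*z)/(7 + z)))
-U(18) = -2*18*(328 + 47*18)/(7 + 18) = -2*18*(328 + 846)/25 = -2*18*1174/25 = -1*42264/25 = -42264/25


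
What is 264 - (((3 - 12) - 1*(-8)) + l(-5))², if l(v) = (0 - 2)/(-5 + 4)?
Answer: 263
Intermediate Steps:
l(v) = 2 (l(v) = -2/(-1) = -2*(-1) = 2)
264 - (((3 - 12) - 1*(-8)) + l(-5))² = 264 - (((3 - 12) - 1*(-8)) + 2)² = 264 - ((-9 + 8) + 2)² = 264 - (-1 + 2)² = 264 - 1*1² = 264 - 1*1 = 264 - 1 = 263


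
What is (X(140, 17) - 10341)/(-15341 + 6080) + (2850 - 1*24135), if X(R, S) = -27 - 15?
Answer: -65703334/3087 ≈ -21284.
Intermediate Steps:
X(R, S) = -42
(X(140, 17) - 10341)/(-15341 + 6080) + (2850 - 1*24135) = (-42 - 10341)/(-15341 + 6080) + (2850 - 1*24135) = -10383/(-9261) + (2850 - 24135) = -10383*(-1/9261) - 21285 = 3461/3087 - 21285 = -65703334/3087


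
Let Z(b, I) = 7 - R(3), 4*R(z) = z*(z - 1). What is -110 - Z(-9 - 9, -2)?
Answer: -231/2 ≈ -115.50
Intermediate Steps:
R(z) = z*(-1 + z)/4 (R(z) = (z*(z - 1))/4 = (z*(-1 + z))/4 = z*(-1 + z)/4)
Z(b, I) = 11/2 (Z(b, I) = 7 - 3*(-1 + 3)/4 = 7 - 3*2/4 = 7 - 1*3/2 = 7 - 3/2 = 11/2)
-110 - Z(-9 - 9, -2) = -110 - 1*11/2 = -110 - 11/2 = -231/2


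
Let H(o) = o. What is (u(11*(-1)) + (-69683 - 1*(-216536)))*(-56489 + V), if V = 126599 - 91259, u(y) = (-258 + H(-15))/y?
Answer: -34169508744/11 ≈ -3.1063e+9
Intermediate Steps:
u(y) = -273/y (u(y) = (-258 - 15)/y = -273/y)
V = 35340
(u(11*(-1)) + (-69683 - 1*(-216536)))*(-56489 + V) = (-273/(11*(-1)) + (-69683 - 1*(-216536)))*(-56489 + 35340) = (-273/(-11) + (-69683 + 216536))*(-21149) = (-273*(-1/11) + 146853)*(-21149) = (273/11 + 146853)*(-21149) = (1615656/11)*(-21149) = -34169508744/11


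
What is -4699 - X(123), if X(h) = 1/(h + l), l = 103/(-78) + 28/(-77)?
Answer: -489115069/104089 ≈ -4699.0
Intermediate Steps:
l = -1445/858 (l = 103*(-1/78) + 28*(-1/77) = -103/78 - 4/11 = -1445/858 ≈ -1.6841)
X(h) = 1/(-1445/858 + h) (X(h) = 1/(h - 1445/858) = 1/(-1445/858 + h))
-4699 - X(123) = -4699 - 858/(-1445 + 858*123) = -4699 - 858/(-1445 + 105534) = -4699 - 858/104089 = -489115069/104089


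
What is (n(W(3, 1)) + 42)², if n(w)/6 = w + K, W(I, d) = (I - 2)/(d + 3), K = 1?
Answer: 9801/4 ≈ 2450.3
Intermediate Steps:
W(I, d) = (-2 + I)/(3 + d)
n(w) = 6 + 6*w (n(w) = 6*(w + 1) = 6*(1 + w) = 6 + 6*w)
(n(W(3, 1)) + 42)² = ((6 + 6*((-2 + 3)/(3 + 1))) + 42)² = ((6 + 6*(1/4)) + 42)² = ((6 + 6*((¼)*1)) + 42)² = ((6 + 6*(¼)) + 42)² = ((6 + 3/2) + 42)² = (15/2 + 42)² = (99/2)² = 9801/4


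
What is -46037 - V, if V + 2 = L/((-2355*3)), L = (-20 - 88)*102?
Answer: -36138699/785 ≈ -46037.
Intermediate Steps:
L = -11016 (L = -108*102 = -11016)
V = -346/785 (V = -2 - 11016/((-2355*3)) = -2 - 11016/(-7065) = -2 - 11016*(-1/7065) = -2 + 1224/785 = -346/785 ≈ -0.44076)
-46037 - V = -46037 - 1*(-346/785) = -46037 + 346/785 = -36138699/785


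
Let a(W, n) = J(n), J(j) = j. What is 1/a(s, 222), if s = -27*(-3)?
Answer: 1/222 ≈ 0.0045045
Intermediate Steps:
s = 81
a(W, n) = n
1/a(s, 222) = 1/222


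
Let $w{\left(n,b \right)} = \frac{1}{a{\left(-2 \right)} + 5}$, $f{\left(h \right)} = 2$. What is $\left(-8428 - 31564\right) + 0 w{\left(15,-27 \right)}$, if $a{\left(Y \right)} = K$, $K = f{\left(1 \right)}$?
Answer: $-39992$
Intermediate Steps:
$K = 2$
$a{\left(Y \right)} = 2$
$w{\left(n,b \right)} = \frac{1}{7}$ ($w{\left(n,b \right)} = \frac{1}{2 + 5} = \frac{1}{7}$)
$\left(-8428 - 31564\right) + 0 w{\left(15,-27 \right)} = \left(-8428 - 31564\right) + 0 \cdot \frac{1}{7} = -39992 + 0 = -39992$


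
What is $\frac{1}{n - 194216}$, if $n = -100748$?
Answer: $- \frac{1}{294964} \approx -3.3902 \cdot 10^{-6}$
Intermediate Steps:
$\frac{1}{n - 194216} = \frac{1}{-100748 - 194216} = \frac{1}{-294964} = - \frac{1}{294964}$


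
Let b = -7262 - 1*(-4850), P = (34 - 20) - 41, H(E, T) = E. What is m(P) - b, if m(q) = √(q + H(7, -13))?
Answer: 2412 + 2*I*√5 ≈ 2412.0 + 4.4721*I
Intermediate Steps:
P = -27 (P = 14 - 41 = -27)
m(q) = √(7 + q) (m(q) = √(q + 7) = √(7 + q))
b = -2412 (b = -7262 + 4850 = -2412)
m(P) - b = √(7 - 27) - 1*(-2412) = √(-20) + 2412 = 2*I*√5 + 2412 = 2412 + 2*I*√5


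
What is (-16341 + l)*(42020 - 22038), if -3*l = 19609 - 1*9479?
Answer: -1181995246/3 ≈ -3.9400e+8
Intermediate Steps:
l = -10130/3 (l = -(19609 - 1*9479)/3 = -(19609 - 9479)/3 = -⅓*10130 = -10130/3 ≈ -3376.7)
(-16341 + l)*(42020 - 22038) = (-16341 - 10130/3)*(42020 - 22038) = -59153/3*19982 = -1181995246/3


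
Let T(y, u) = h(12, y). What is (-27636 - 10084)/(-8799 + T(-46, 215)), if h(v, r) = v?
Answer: 37720/8787 ≈ 4.2927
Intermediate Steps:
T(y, u) = 12
(-27636 - 10084)/(-8799 + T(-46, 215)) = (-27636 - 10084)/(-8799 + 12) = -37720/(-8787) = -37720*(-1/8787) = 37720/8787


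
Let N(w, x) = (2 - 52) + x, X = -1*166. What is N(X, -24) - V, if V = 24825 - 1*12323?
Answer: -12576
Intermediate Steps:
V = 12502 (V = 24825 - 12323 = 12502)
X = -166
N(w, x) = -50 + x
N(X, -24) - V = (-50 - 24) - 1*12502 = -74 - 12502 = -12576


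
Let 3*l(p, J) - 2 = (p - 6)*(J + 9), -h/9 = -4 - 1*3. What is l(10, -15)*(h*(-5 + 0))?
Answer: 2310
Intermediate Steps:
h = 63 (h = -9*(-4 - 1*3) = -9*(-4 - 3) = -9*(-7) = 63)
l(p, J) = ⅔ + (-6 + p)*(9 + J)/3 (l(p, J) = ⅔ + ((p - 6)*(J + 9))/3 = ⅔ + ((-6 + p)*(9 + J))/3 = ⅔ + (-6 + p)*(9 + J)/3)
l(10, -15)*(h*(-5 + 0)) = (-52/3 - 2*(-15) + 3*10 + (⅓)*(-15)*10)*(63*(-5 + 0)) = (-52/3 + 30 + 30 - 50)*(63*(-5)) = -22/3*(-315) = 2310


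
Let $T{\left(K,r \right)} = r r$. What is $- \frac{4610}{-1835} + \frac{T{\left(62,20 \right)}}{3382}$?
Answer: $\frac{1632502}{620597} \approx 2.6305$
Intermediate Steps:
$T{\left(K,r \right)} = r^{2}$
$- \frac{4610}{-1835} + \frac{T{\left(62,20 \right)}}{3382} = - \frac{4610}{-1835} + \frac{20^{2}}{3382} = \left(-4610\right) \left(- \frac{1}{1835}\right) + 400 \cdot \frac{1}{3382} = \frac{922}{367} + \frac{200}{1691} = \frac{1632502}{620597}$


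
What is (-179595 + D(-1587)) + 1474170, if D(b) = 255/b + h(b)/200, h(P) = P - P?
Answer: 684830090/529 ≈ 1.2946e+6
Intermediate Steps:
h(P) = 0
D(b) = 255/b (D(b) = 255/b + 0/200 = 255/b + 0*(1/200) = 255/b + 0 = 255/b)
(-179595 + D(-1587)) + 1474170 = (-179595 + 255/(-1587)) + 1474170 = (-179595 + 255*(-1/1587)) + 1474170 = (-179595 - 85/529) + 1474170 = -95005840/529 + 1474170 = 684830090/529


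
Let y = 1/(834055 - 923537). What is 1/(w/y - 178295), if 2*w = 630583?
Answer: -1/28213092298 ≈ -3.5445e-11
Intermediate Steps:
w = 630583/2 (w = (½)*630583 = 630583/2 ≈ 3.1529e+5)
y = -1/89482 (y = 1/(-89482) = -1/89482 ≈ -1.1175e-5)
1/(w/y - 178295) = 1/(630583/(2*(-1/89482)) - 178295) = 1/((630583/2)*(-89482) - 178295) = 1/(-28212914003 - 178295) = 1/(-28213092298) = -1/28213092298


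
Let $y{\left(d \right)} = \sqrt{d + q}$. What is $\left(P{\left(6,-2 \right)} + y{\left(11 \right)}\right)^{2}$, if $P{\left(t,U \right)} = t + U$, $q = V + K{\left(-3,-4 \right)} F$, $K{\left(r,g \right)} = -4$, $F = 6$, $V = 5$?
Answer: $8 + 16 i \sqrt{2} \approx 8.0 + 22.627 i$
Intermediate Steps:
$q = -19$ ($q = 5 - 24 = -19$)
$y{\left(d \right)} = \sqrt{-19 + d}$ ($y{\left(d \right)} = \sqrt{d - 19} = \sqrt{-19 + d}$)
$P{\left(t,U \right)} = U + t$
$\left(P{\left(6,-2 \right)} + y{\left(11 \right)}\right)^{2} = \left(\left(-2 + 6\right) + \sqrt{-19 + 11}\right)^{2} = \left(4 + \sqrt{-8}\right)^{2} = \left(4 + 2 i \sqrt{2}\right)^{2}$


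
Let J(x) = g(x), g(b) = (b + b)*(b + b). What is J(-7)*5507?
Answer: 1079372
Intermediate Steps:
g(b) = 4*b² (g(b) = (2*b)*(2*b) = 4*b²)
J(x) = 4*x²
J(-7)*5507 = (4*(-7)²)*5507 = (4*49)*5507 = 196*5507 = 1079372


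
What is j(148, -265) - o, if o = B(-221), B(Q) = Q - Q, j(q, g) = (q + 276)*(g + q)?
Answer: -49608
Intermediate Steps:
j(q, g) = (276 + q)*(g + q)
B(Q) = 0
o = 0
j(148, -265) - o = (148² + 276*(-265) + 276*148 - 265*148) - 1*0 = (21904 - 73140 + 40848 - 39220) + 0 = -49608 + 0 = -49608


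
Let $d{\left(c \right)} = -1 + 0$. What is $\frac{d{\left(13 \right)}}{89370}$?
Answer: $- \frac{1}{89370} \approx -1.1189 \cdot 10^{-5}$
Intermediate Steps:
$d{\left(c \right)} = -1$
$\frac{d{\left(13 \right)}}{89370} = - \frac{1}{89370}$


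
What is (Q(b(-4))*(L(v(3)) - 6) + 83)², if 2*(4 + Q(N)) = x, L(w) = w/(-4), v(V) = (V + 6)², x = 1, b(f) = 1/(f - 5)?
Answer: 1957201/64 ≈ 30581.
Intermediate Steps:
b(f) = 1/(-5 + f)
v(V) = (6 + V)²
L(w) = -w/4 (L(w) = w*(-¼) = -w/4)
Q(N) = -7/2 (Q(N) = -4 + (½)*1 = -4 + ½ = -7/2)
(Q(b(-4))*(L(v(3)) - 6) + 83)² = (-7*(-(6 + 3)²/4 - 6)/2 + 83)² = (-7*(-¼*9² - 6)/2 + 83)² = (-7*(-¼*81 - 6)/2 + 83)² = (-7*(-81/4 - 6)/2 + 83)² = (-7/2*(-105/4) + 83)² = (735/8 + 83)² = (1399/8)² = 1957201/64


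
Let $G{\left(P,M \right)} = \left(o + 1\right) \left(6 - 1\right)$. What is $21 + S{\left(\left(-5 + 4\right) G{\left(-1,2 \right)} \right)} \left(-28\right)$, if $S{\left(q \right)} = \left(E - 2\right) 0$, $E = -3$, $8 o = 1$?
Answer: $21$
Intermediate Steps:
$o = \frac{1}{8}$ ($o = \frac{1}{8} \cdot 1 = \frac{1}{8} \approx 0.125$)
$G{\left(P,M \right)} = \frac{45}{8}$ ($G{\left(P,M \right)} = \left(\frac{1}{8} + 1\right) \left(6 - 1\right) = \frac{9}{8} \cdot 5 = \frac{45}{8}$)
$S{\left(q \right)} = 0$ ($S{\left(q \right)} = \left(-3 - 2\right) 0 = \left(-5\right) 0 = 0$)
$21 + S{\left(\left(-5 + 4\right) G{\left(-1,2 \right)} \right)} \left(-28\right) = 21 + 0 \left(-28\right) = 21 + 0 = 21$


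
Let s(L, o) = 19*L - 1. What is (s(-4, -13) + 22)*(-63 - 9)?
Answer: 3960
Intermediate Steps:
s(L, o) = -1 + 19*L
(s(-4, -13) + 22)*(-63 - 9) = ((-1 + 19*(-4)) + 22)*(-63 - 9) = ((-1 - 76) + 22)*(-72) = (-77 + 22)*(-72) = -55*(-72) = 3960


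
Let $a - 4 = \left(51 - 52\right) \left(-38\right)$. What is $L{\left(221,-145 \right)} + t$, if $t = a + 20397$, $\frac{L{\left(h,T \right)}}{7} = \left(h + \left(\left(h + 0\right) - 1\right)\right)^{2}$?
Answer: $1381806$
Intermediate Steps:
$a = 42$ ($a = 4 + \left(51 - 52\right) \left(-38\right) = 4 - -38 = 4 + 38 = 42$)
$L{\left(h,T \right)} = 7 \left(-1 + 2 h\right)^{2}$ ($L{\left(h,T \right)} = 7 \left(h + \left(\left(h + 0\right) - 1\right)\right)^{2} = 7 \left(h + \left(h - 1\right)\right)^{2} = 7 \left(h + \left(-1 + h\right)\right)^{2} = 7 \left(-1 + 2 h\right)^{2}$)
$t = 20439$ ($t = 42 + 20397 = 20439$)
$L{\left(221,-145 \right)} + t = 7 \left(-1 + 2 \cdot 221\right)^{2} + 20439 = 7 \left(-1 + 442\right)^{2} + 20439 = 7 \cdot 441^{2} + 20439 = 7 \cdot 194481 + 20439 = 1361367 + 20439 = 1381806$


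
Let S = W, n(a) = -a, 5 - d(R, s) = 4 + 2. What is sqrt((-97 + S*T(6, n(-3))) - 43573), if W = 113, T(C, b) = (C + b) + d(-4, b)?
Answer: I*sqrt(42766) ≈ 206.8*I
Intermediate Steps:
d(R, s) = -1 (d(R, s) = 5 - (4 + 2) = 5 - 1*6 = 5 - 6 = -1)
T(C, b) = -1 + C + b (T(C, b) = (C + b) - 1 = -1 + C + b)
S = 113
sqrt((-97 + S*T(6, n(-3))) - 43573) = sqrt((-97 + 113*(-1 + 6 - 1*(-3))) - 43573) = sqrt((-97 + 113*(-1 + 6 + 3)) - 43573) = sqrt((-97 + 113*8) - 43573) = sqrt((-97 + 904) - 43573) = sqrt(807 - 43573) = sqrt(-42766) = I*sqrt(42766)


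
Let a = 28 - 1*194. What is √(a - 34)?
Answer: 10*I*√2 ≈ 14.142*I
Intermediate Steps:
a = -166 (a = 28 - 194 = -166)
√(a - 34) = √(-166 - 34) = √(-200) = 10*I*√2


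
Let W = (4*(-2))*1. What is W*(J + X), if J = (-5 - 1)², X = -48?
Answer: 96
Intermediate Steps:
J = 36 (J = (-6)² = 36)
W = -8 (W = -8*1 = -8)
W*(J + X) = -8*(36 - 48) = -8*(-12) = 96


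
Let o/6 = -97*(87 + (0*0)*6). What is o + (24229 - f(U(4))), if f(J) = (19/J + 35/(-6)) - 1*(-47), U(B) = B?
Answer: -317411/12 ≈ -26451.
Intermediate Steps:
f(J) = 247/6 + 19/J (f(J) = (19/J + 35*(-1/6)) + 47 = (19/J - 35/6) + 47 = (-35/6 + 19/J) + 47 = 247/6 + 19/J)
o = -50634 (o = 6*(-97*(87 + (0*0)*6)) = 6*(-97*(87 + 0*6)) = 6*(-97*(87 + 0)) = 6*(-97*87) = 6*(-8439) = -50634)
o + (24229 - f(U(4))) = -50634 + (24229 - (247/6 + 19/4)) = -50634 + (24229 - 1*551/12) = -50634 + (24229 - 551/12) = -50634 + 290197/12 = -317411/12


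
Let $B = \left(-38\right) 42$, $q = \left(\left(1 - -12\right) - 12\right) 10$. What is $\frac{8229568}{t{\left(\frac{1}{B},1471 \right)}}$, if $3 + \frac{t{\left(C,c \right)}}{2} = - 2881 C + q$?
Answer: $\frac{6567195264}{14053} \approx 4.6732 \cdot 10^{5}$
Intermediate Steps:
$q = 10$ ($q = \left(\left(1 + 12\right) - 12\right) 10 = \left(13 - 12\right) 10 = 1 \cdot 10 = 10$)
$B = -1596$
$t{\left(C,c \right)} = 14 - 5762 C$ ($t{\left(C,c \right)} = -6 + 2 \left(- 2881 C + 10\right) = -6 + 2 \left(10 - 2881 C\right) = -6 - \left(-20 + 5762 C\right) = 14 - 5762 C$)
$\frac{8229568}{t{\left(\frac{1}{B},1471 \right)}} = \frac{8229568}{14 - \frac{5762}{-1596}} = \frac{8229568}{14 - - \frac{2881}{798}} = \frac{8229568}{14 + \frac{2881}{798}} = \frac{8229568}{\frac{14053}{798}} = 8229568 \cdot \frac{798}{14053} = \frac{6567195264}{14053}$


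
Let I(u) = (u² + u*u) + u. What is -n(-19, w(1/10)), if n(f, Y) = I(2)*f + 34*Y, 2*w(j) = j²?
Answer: 18983/100 ≈ 189.83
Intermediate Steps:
I(u) = u + 2*u² (I(u) = (u² + u²) + u = 2*u² + u = u + 2*u²)
w(j) = j²/2
n(f, Y) = 10*f + 34*Y (n(f, Y) = (2*(1 + 2*2))*f + 34*Y = (2*(1 + 4))*f + 34*Y = (2*5)*f + 34*Y = 10*f + 34*Y)
-n(-19, w(1/10)) = -(10*(-19) + 34*((1/10)²/2)) = -(-190 + 34*((⅒)²/2)) = -(-190 + 34*((½)*(1/100))) = -(-190 + 34*(1/200)) = -(-190 + 17/100) = -1*(-18983/100) = 18983/100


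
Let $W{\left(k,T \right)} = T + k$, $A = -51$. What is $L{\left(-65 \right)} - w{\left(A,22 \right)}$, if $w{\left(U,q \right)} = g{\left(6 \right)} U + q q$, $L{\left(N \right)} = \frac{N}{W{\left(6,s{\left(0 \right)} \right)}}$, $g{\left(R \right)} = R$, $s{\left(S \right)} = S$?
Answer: $- \frac{1133}{6} \approx -188.83$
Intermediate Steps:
$L{\left(N \right)} = \frac{N}{6}$ ($L{\left(N \right)} = \frac{N}{0 + 6} = \frac{N}{6}$)
$w{\left(U,q \right)} = q^{2} + 6 U$ ($w{\left(U,q \right)} = 6 U + q q = 6 U + q^{2} = q^{2} + 6 U$)
$L{\left(-65 \right)} - w{\left(A,22 \right)} = \frac{1}{6} \left(-65\right) - \left(22^{2} + 6 \left(-51\right)\right) = - \frac{65}{6} - \left(484 - 306\right) = - \frac{65}{6} - 178 = - \frac{1133}{6}$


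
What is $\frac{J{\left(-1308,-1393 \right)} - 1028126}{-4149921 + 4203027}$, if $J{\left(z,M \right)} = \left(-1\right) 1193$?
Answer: $- \frac{1029319}{53106} \approx -19.382$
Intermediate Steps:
$J{\left(z,M \right)} = -1193$
$\frac{J{\left(-1308,-1393 \right)} - 1028126}{-4149921 + 4203027} = \frac{-1193 - 1028126}{-4149921 + 4203027} = - \frac{1029319}{53106}$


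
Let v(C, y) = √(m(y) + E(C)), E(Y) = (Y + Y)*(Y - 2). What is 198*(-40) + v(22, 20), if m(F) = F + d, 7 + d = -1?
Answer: -7920 + 2*√223 ≈ -7890.1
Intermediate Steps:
d = -8 (d = -7 - 1 = -8)
m(F) = -8 + F (m(F) = F - 8 = -8 + F)
E(Y) = 2*Y*(-2 + Y) (E(Y) = (2*Y)*(-2 + Y) = 2*Y*(-2 + Y))
v(C, y) = √(-8 + y + 2*C*(-2 + C)) (v(C, y) = √((-8 + y) + 2*C*(-2 + C)) = √(-8 + y + 2*C*(-2 + C)))
198*(-40) + v(22, 20) = 198*(-40) + √(-8 + 20 + 2*22*(-2 + 22)) = -7920 + √(-8 + 20 + 2*22*20) = -7920 + √(-8 + 20 + 880) = -7920 + √892 = -7920 + 2*√223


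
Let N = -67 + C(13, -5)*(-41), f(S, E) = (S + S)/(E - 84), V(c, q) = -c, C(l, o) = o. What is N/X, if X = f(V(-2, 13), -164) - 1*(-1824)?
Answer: 8556/113087 ≈ 0.075659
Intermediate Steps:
f(S, E) = 2*S/(-84 + E) (f(S, E) = (2*S)/(-84 + E) = 2*S/(-84 + E))
N = 138 (N = -67 - 5*(-41) = -67 + 205 = 138)
X = 113087/62 (X = 2*(-1*(-2))/(-84 - 164) - 1*(-1824) = 2*2/(-248) + 1824 = 2*2*(-1/248) + 1824 = -1/62 + 1824 = 113087/62 ≈ 1824.0)
N/X = 138/(113087/62) = 138*(62/113087) = 8556/113087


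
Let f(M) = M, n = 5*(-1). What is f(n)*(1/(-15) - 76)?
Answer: 1141/3 ≈ 380.33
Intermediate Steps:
n = -5
f(n)*(1/(-15) - 76) = -5*(1/(-15) - 76) = -5*(-1/15 - 76) = -5*(-1141/15) = 1141/3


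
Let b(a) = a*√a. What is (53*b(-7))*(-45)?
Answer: 16695*I*√7 ≈ 44171.0*I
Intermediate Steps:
b(a) = a^(3/2)
(53*b(-7))*(-45) = (53*(-7)^(3/2))*(-45) = (53*(-7*I*√7))*(-45) = -371*I*√7*(-45) = 16695*I*√7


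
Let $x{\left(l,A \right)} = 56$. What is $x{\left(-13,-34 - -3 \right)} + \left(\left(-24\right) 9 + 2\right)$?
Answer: $-158$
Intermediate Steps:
$x{\left(-13,-34 - -3 \right)} + \left(\left(-24\right) 9 + 2\right) = 56 + \left(\left(-24\right) 9 + 2\right) = 56 + \left(-216 + 2\right) = 56 - 214 = -158$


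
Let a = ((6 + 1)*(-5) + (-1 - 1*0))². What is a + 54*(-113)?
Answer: -4806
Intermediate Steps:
a = 1296 (a = (7*(-5) + (-1 + 0))² = (-35 - 1)² = (-36)² = 1296)
a + 54*(-113) = 1296 + 54*(-113) = 1296 - 6102 = -4806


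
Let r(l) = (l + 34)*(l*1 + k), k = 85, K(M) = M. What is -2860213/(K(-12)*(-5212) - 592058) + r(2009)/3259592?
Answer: 2897102636171/431499899572 ≈ 6.7140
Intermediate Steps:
r(l) = (34 + l)*(85 + l) (r(l) = (l + 34)*(l*1 + 85) = (34 + l)*(l + 85) = (34 + l)*(85 + l))
-2860213/(K(-12)*(-5212) - 592058) + r(2009)/3259592 = -2860213/(-12*(-5212) - 592058) + (2890 + 2009² + 119*2009)/3259592 = -2860213/(62544 - 592058) + (2890 + 4036081 + 239071)*(1/3259592) = -2860213/(-529514) + 4278042*(1/3259592) = -2860213*(-1/529514) + 2139021/1629796 = 2860213/529514 + 2139021/1629796 = 2897102636171/431499899572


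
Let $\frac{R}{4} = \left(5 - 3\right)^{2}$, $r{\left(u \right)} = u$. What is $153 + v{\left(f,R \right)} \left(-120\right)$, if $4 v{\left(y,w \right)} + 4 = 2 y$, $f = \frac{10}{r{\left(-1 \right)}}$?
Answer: $873$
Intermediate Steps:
$f = -10$ ($f = \frac{10}{-1} = 10 \left(-1\right) = -10$)
$R = 16$ ($R = 4 \left(5 - 3\right)^{2} = 4 \cdot 2^{2} = 4 \cdot 4 = 16$)
$v{\left(y,w \right)} = -1 + \frac{y}{2}$ ($v{\left(y,w \right)} = -1 + \frac{2 y}{4} = -1 + \frac{y}{2}$)
$153 + v{\left(f,R \right)} \left(-120\right) = 153 + \left(-1 + \frac{1}{2} \left(-10\right)\right) \left(-120\right) = 153 + \left(-1 - 5\right) \left(-120\right) = 153 - -720 = 153 + 720 = 873$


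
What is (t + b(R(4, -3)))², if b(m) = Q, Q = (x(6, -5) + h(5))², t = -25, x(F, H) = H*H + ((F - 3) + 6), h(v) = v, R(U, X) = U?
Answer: 2238016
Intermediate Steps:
x(F, H) = 3 + F + H² (x(F, H) = H² + ((-3 + F) + 6) = H² + (3 + F) = 3 + F + H²)
Q = 1521 (Q = ((3 + 6 + (-5)²) + 5)² = ((3 + 6 + 25) + 5)² = (34 + 5)² = 39² = 1521)
b(m) = 1521
(t + b(R(4, -3)))² = (-25 + 1521)² = 1496² = 2238016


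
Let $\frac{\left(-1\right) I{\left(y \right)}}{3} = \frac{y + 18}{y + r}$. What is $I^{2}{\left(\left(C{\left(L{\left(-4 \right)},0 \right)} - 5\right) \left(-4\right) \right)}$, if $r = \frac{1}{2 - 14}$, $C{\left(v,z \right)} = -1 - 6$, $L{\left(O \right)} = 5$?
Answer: $\frac{5645376}{330625} \approx 17.075$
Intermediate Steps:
$C{\left(v,z \right)} = -7$ ($C{\left(v,z \right)} = -1 - 6 = -7$)
$r = - \frac{1}{12}$ ($r = \frac{1}{-12} = - \frac{1}{12} \approx -0.083333$)
$I{\left(y \right)} = - \frac{3 \left(18 + y\right)}{- \frac{1}{12} + y}$ ($I{\left(y \right)} = - 3 \frac{y + 18}{y - \frac{1}{12}} = - 3 \frac{18 + y}{- \frac{1}{12} + y} = - \frac{3 \left(18 + y\right)}{- \frac{1}{12} + y}$)
$I^{2}{\left(\left(C{\left(L{\left(-4 \right)},0 \right)} - 5\right) \left(-4\right) \right)} = \left(\frac{36 \left(-18 - \left(-7 - 5\right) \left(-4\right)\right)}{-1 + 12 \left(-7 - 5\right) \left(-4\right)}\right)^{2} = \left(\frac{36 \left(-18 - \left(-12\right) \left(-4\right)\right)}{-1 + 12 \left(\left(-12\right) \left(-4\right)\right)}\right)^{2} = \left(\frac{36 \left(-18 - 48\right)}{-1 + 12 \cdot 48}\right)^{2} = \left(\frac{36 \left(-18 - 48\right)}{-1 + 576}\right)^{2} = \left(36 \cdot \frac{1}{575} \left(-66\right)\right)^{2} = \left(- \frac{2376}{575}\right)^{2} = \frac{5645376}{330625}$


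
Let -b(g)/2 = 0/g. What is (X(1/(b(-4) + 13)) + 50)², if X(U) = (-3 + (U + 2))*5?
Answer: 348100/169 ≈ 2059.8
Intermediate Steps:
b(g) = 0 (b(g) = -0/g = -2*0 = 0)
X(U) = -5 + 5*U (X(U) = (-3 + (2 + U))*5 = (-1 + U)*5 = -5 + 5*U)
(X(1/(b(-4) + 13)) + 50)² = ((-5 + 5/(0 + 13)) + 50)² = ((-5 + 5/13) + 50)² = (-60/13 + 50)² = (590/13)² = 348100/169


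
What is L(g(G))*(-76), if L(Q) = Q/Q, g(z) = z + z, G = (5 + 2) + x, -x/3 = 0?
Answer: -76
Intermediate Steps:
x = 0 (x = -3*0 = 0)
G = 7 (G = (5 + 2) + 0 = 7 + 0 = 7)
g(z) = 2*z
L(Q) = 1
L(g(G))*(-76) = 1*(-76) = -76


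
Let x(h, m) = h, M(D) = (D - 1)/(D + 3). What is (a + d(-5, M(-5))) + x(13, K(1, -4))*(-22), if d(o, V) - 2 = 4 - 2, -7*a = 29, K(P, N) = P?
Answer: -2003/7 ≈ -286.14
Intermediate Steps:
M(D) = (-1 + D)/(3 + D)
a = -29/7 (a = -⅐*29 = -29/7 ≈ -4.1429)
d(o, V) = 4 (d(o, V) = 2 + (4 - 2) = 2 + 2 = 4)
(a + d(-5, M(-5))) + x(13, K(1, -4))*(-22) = (-29/7 + 4) + 13*(-22) = -⅐ - 286 = -2003/7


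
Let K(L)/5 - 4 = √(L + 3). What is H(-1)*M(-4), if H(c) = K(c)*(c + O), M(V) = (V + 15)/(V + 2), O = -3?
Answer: 440 + 110*√2 ≈ 595.56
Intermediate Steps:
K(L) = 20 + 5*√(3 + L) (K(L) = 20 + 5*√(L + 3) = 20 + 5*√(3 + L))
M(V) = (15 + V)/(2 + V)
H(c) = (-3 + c)*(20 + 5*√(3 + c)) (H(c) = (20 + 5*√(3 + c))*(c - 3) = (20 + 5*√(3 + c))*(-3 + c) = (-3 + c)*(20 + 5*√(3 + c)))
H(-1)*M(-4) = (5*(-3 - 1)*(4 + √(3 - 1)))*((15 - 4)/(2 - 4)) = (5*(-4)*(4 + √2))*(11/(-2)) = (-80 - 20*√2)*(-½*11) = (-80 - 20*√2)*(-11/2) = 440 + 110*√2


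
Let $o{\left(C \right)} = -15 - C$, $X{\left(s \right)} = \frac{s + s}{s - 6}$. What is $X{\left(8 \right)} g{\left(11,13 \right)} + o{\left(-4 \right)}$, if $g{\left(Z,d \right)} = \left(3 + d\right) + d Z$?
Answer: $1261$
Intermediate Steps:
$g{\left(Z,d \right)} = 3 + d + Z d$ ($g{\left(Z,d \right)} = \left(3 + d\right) + Z d = 3 + d + Z d$)
$X{\left(s \right)} = \frac{2 s}{-6 + s}$
$X{\left(8 \right)} g{\left(11,13 \right)} + o{\left(-4 \right)} = 2 \cdot 8 \frac{1}{-6 + 8} \left(3 + 13 + 11 \cdot 13\right) - 11 = 2 \cdot 8 \cdot \frac{1}{2} \left(3 + 13 + 143\right) + \left(-15 + 4\right) = 2 \cdot 8 \cdot \frac{1}{2} \cdot 159 - 11 = 8 \cdot 159 - 11 = 1272 - 11 = 1261$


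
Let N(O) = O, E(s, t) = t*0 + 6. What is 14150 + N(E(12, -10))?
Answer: 14156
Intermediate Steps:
E(s, t) = 6 (E(s, t) = 0 + 6 = 6)
14150 + N(E(12, -10)) = 14150 + 6 = 14156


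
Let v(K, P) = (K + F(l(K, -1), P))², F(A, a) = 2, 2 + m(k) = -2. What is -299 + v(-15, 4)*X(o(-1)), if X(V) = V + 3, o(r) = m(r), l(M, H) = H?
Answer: -468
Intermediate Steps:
m(k) = -4 (m(k) = -2 - 2 = -4)
o(r) = -4
v(K, P) = (2 + K)² (v(K, P) = (K + 2)² = (2 + K)²)
X(V) = 3 + V
-299 + v(-15, 4)*X(o(-1)) = -299 + (2 - 15)²*(3 - 4) = -299 + (-13)²*(-1) = -299 + 169*(-1) = -299 - 169 = -468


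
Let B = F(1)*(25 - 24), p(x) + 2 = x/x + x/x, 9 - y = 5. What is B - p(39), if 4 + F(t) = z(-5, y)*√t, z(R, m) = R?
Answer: -9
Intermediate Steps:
y = 4 (y = 9 - 1*5 = 9 - 5 = 4)
p(x) = 0 (p(x) = -2 + (x/x + x/x) = -2 + (1 + 1) = -2 + 2 = 0)
F(t) = -4 - 5*√t
B = -9 (B = (-4 - 5*√1)*(25 - 24) = (-4 - 5*1)*1 = (-4 - 5)*1 = -9*1 = -9)
B - p(39) = -9 - 1*0 = -9 + 0 = -9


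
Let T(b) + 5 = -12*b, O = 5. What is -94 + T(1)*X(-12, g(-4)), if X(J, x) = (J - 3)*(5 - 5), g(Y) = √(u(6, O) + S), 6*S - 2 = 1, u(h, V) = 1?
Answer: -94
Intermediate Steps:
S = ½ (S = ⅓ + (⅙)*1 = ⅓ + ⅙ = ½ ≈ 0.50000)
T(b) = -5 - 12*b
g(Y) = √6/2 (g(Y) = √(1 + ½) = √(3/2) = √6/2)
X(J, x) = 0 (X(J, x) = (-3 + J)*0 = 0)
-94 + T(1)*X(-12, g(-4)) = -94 + (-5 - 12*1)*0 = -94 + (-5 - 12)*0 = -94 - 17*0 = -94 + 0 = -94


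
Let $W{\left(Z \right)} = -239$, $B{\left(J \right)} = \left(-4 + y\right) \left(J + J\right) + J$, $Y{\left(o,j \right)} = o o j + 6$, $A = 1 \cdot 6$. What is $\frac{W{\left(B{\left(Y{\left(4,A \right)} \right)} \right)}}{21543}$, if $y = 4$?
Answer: $- \frac{239}{21543} \approx -0.011094$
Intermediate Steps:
$A = 6$
$Y{\left(o,j \right)} = 6 + j o^{2}$ ($Y{\left(o,j \right)} = o^{2} j + 6 = j o^{2} + 6 = 6 + j o^{2}$)
$B{\left(J \right)} = J$ ($B{\left(J \right)} = \left(-4 + 4\right) \left(J + J\right) + J = 0 \cdot 2 J + J = 0 + J = J$)
$\frac{W{\left(B{\left(Y{\left(4,A \right)} \right)} \right)}}{21543} = - \frac{239}{21543}$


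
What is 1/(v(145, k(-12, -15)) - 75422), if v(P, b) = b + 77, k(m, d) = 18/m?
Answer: -2/150693 ≈ -1.3272e-5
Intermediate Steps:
v(P, b) = 77 + b
1/(v(145, k(-12, -15)) - 75422) = 1/((77 + 18/(-12)) - 75422) = 1/((77 + 18*(-1/12)) - 75422) = 1/((77 - 3/2) - 75422) = 1/(151/2 - 75422) = 1/(-150693/2) = -2/150693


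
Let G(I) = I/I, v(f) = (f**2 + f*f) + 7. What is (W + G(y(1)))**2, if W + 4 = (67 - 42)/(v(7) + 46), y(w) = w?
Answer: 183184/22801 ≈ 8.0340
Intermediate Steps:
v(f) = 7 + 2*f**2 (v(f) = (f**2 + f**2) + 7 = 2*f**2 + 7 = 7 + 2*f**2)
G(I) = 1
W = -579/151 (W = -4 + (67 - 42)/((7 + 2*7**2) + 46) = -4 + 25/((7 + 2*49) + 46) = -4 + 25/((7 + 98) + 46) = -4 + 25/(105 + 46) = -4 + 25/151 = -579/151 ≈ -3.8344)
(W + G(y(1)))**2 = (-579/151 + 1)**2 = (-428/151)**2 = 183184/22801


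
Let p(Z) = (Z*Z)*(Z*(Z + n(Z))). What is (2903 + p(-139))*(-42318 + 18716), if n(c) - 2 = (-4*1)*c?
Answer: 26558656951716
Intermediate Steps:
n(c) = 2 - 4*c (n(c) = 2 + (-4*1)*c = 2 - 4*c)
p(Z) = Z³*(2 - 3*Z) (p(Z) = (Z*Z)*(Z*(Z + (2 - 4*Z))) = Z²*(Z*(2 - 3*Z)) = Z³*(2 - 3*Z))
(2903 + p(-139))*(-42318 + 18716) = (2903 + (-139)³*(2 - 3*(-139)))*(-42318 + 18716) = (2903 - 2685619*(2 + 417))*(-23602) = (2903 - 2685619*419)*(-23602) = (2903 - 1125274361)*(-23602) = -1125271458*(-23602) = 26558656951716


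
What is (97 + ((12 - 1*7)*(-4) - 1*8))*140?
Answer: 9660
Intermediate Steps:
(97 + ((12 - 1*7)*(-4) - 1*8))*140 = (97 + ((12 - 7)*(-4) - 8))*140 = (97 + (5*(-4) - 8))*140 = (97 + (-20 - 8))*140 = (97 - 28)*140 = 69*140 = 9660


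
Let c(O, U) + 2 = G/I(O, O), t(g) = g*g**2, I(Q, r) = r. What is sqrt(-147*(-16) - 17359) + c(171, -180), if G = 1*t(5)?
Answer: -217/171 + I*sqrt(15007) ≈ -1.269 + 122.5*I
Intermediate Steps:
t(g) = g**3
G = 125 (G = 1*5**3 = 1*125 = 125)
c(O, U) = -2 + 125/O
sqrt(-147*(-16) - 17359) + c(171, -180) = sqrt(-147*(-16) - 17359) + (-2 + 125/171) = sqrt(2352 - 17359) + (-2 + 125*(1/171)) = sqrt(-15007) + (-2 + 125/171) = I*sqrt(15007) - 217/171 = -217/171 + I*sqrt(15007)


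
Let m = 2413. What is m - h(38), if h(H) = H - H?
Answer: 2413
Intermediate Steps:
h(H) = 0
m - h(38) = 2413 - 1*0 = 2413 + 0 = 2413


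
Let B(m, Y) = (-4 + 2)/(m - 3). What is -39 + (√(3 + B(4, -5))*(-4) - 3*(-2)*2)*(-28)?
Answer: -263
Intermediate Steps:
B(m, Y) = -2/(-3 + m)
-39 + (√(3 + B(4, -5))*(-4) - 3*(-2)*2)*(-28) = -39 + (√(3 - 2/(-3 + 4))*(-4) - 3*(-2)*2)*(-28) = -39 + (√(3 - 2/1)*(-4) + 6*2)*(-28) = -39 + (√(3 - 2*1)*(-4) + 12)*(-28) = -39 + (√(3 - 2)*(-4) + 12)*(-28) = -39 + (√1*(-4) + 12)*(-28) = -39 + (1*(-4) + 12)*(-28) = -39 + (-4 + 12)*(-28) = -39 + 8*(-28) = -39 - 224 = -263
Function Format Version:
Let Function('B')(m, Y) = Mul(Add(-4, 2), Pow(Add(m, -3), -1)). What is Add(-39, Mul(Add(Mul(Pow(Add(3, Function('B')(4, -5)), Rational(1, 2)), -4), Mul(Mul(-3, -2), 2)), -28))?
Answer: -263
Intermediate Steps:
Function('B')(m, Y) = Mul(-2, Pow(Add(-3, m), -1))
Add(-39, Mul(Add(Mul(Pow(Add(3, Function('B')(4, -5)), Rational(1, 2)), -4), Mul(Mul(-3, -2), 2)), -28)) = Add(-39, Mul(Add(Mul(Pow(Add(3, Mul(-2, Pow(Add(-3, 4), -1))), Rational(1, 2)), -4), Mul(Mul(-3, -2), 2)), -28)) = Add(-39, Mul(Add(Mul(Pow(Add(3, Mul(-2, Pow(1, -1))), Rational(1, 2)), -4), Mul(6, 2)), -28)) = Add(-39, Mul(Add(Mul(Pow(Add(3, Mul(-2, 1)), Rational(1, 2)), -4), 12), -28)) = Add(-39, Mul(Add(Mul(Pow(Add(3, -2), Rational(1, 2)), -4), 12), -28)) = Add(-39, Mul(Add(Mul(Pow(1, Rational(1, 2)), -4), 12), -28)) = Add(-39, Mul(Add(Mul(1, -4), 12), -28)) = Add(-39, Mul(Add(-4, 12), -28)) = Add(-39, Mul(8, -28)) = Add(-39, -224) = -263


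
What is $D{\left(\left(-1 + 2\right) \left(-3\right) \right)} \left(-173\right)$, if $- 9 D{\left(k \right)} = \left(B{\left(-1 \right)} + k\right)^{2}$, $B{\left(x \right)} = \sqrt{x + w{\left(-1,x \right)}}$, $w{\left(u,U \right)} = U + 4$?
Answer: $\frac{1903}{9} - \frac{346 \sqrt{2}}{3} \approx 48.339$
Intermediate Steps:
$w{\left(u,U \right)} = 4 + U$
$B{\left(x \right)} = \sqrt{4 + 2 x}$ ($B{\left(x \right)} = \sqrt{x + \left(4 + x\right)} = \sqrt{4 + 2 x}$)
$D{\left(k \right)} = - \frac{\left(k + \sqrt{2}\right)^{2}}{9}$ ($D{\left(k \right)} = - \frac{\left(\sqrt{4 + 2 \left(-1\right)} + k\right)^{2}}{9} = - \frac{\left(\sqrt{4 - 2} + k\right)^{2}}{9} = - \frac{\left(\sqrt{2} + k\right)^{2}}{9} = - \frac{\left(k + \sqrt{2}\right)^{2}}{9}$)
$D{\left(\left(-1 + 2\right) \left(-3\right) \right)} \left(-173\right) = - \frac{\left(\left(-1 + 2\right) \left(-3\right) + \sqrt{2}\right)^{2}}{9} \left(-173\right) = - \frac{\left(1 \left(-3\right) + \sqrt{2}\right)^{2}}{9} \left(-173\right) = - \frac{\left(-3 + \sqrt{2}\right)^{2}}{9} \left(-173\right) = \frac{173 \left(-3 + \sqrt{2}\right)^{2}}{9}$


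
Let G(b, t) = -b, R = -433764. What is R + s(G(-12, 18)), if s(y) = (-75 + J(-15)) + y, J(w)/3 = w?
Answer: -433872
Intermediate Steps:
J(w) = 3*w
s(y) = -120 + y (s(y) = (-75 + 3*(-15)) + y = (-75 - 45) + y = -120 + y)
R + s(G(-12, 18)) = -433764 + (-120 - 1*(-12)) = -433764 + (-120 + 12) = -433764 - 108 = -433872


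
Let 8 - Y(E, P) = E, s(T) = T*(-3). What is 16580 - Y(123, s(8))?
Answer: 16695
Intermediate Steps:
s(T) = -3*T
Y(E, P) = 8 - E
16580 - Y(123, s(8)) = 16580 - (8 - 1*123) = 16580 - (8 - 123) = 16580 - 1*(-115) = 16580 + 115 = 16695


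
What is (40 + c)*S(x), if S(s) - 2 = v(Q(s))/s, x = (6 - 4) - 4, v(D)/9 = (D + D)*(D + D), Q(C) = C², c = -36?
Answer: -1144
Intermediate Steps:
v(D) = 36*D² (v(D) = 9*((D + D)*(D + D)) = 9*((2*D)*(2*D)) = 9*(4*D²) = 36*D²)
x = -2 (x = 2 - 4 = -2)
S(s) = 2 + 36*s³ (S(s) = 2 + (36*(s²)²)/s = 2 + (36*s⁴)/s = 2 + 36*s³)
(40 + c)*S(x) = (40 - 36)*(2 + 36*(-2)³) = 4*(2 + 36*(-8)) = 4*(2 - 288) = 4*(-286) = -1144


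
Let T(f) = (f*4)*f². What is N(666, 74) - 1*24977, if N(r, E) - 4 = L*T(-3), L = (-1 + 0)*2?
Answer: -24757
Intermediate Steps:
L = -2 (L = -1*2 = -2)
T(f) = 4*f³ (T(f) = (4*f)*f² = 4*f³)
N(r, E) = 220 (N(r, E) = 4 - 8*(-3)³ = 4 - 8*(-27) = 4 - 2*(-108) = 4 + 216 = 220)
N(666, 74) - 1*24977 = 220 - 1*24977 = 220 - 24977 = -24757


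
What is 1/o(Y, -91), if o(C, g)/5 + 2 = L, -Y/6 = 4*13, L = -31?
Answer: -1/165 ≈ -0.0060606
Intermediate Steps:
Y = -312 (Y = -24*13 = -6*52 = -312)
o(C, g) = -165 (o(C, g) = -10 + 5*(-31) = -10 - 155 = -165)
1/o(Y, -91) = 1/(-165) = -1/165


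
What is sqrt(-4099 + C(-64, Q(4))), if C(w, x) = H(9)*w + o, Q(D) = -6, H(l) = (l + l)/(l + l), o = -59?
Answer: I*sqrt(4222) ≈ 64.977*I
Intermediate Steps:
H(l) = 1 (H(l) = (2*l)/((2*l)) = (2*l)*(1/(2*l)) = 1)
C(w, x) = -59 + w (C(w, x) = 1*w - 59 = w - 59 = -59 + w)
sqrt(-4099 + C(-64, Q(4))) = sqrt(-4099 + (-59 - 64)) = sqrt(-4099 - 123) = sqrt(-4222) = I*sqrt(4222)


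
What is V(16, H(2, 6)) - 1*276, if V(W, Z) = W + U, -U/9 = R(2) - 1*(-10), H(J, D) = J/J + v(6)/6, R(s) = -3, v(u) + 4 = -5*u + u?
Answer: -323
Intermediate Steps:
v(u) = -4 - 4*u (v(u) = -4 + (-5*u + u) = -4 - 4*u)
H(J, D) = -11/3 (H(J, D) = J/J + (-4 - 4*6)/6 = 1 + (-4 - 24)*(1/6) = 1 - 28*1/6 = 1 - 14/3 = -11/3)
U = -63 (U = -9*(-3 - 1*(-10)) = -9*(-3 + 10) = -9*7 = -63)
V(W, Z) = -63 + W (V(W, Z) = W - 63 = -63 + W)
V(16, H(2, 6)) - 1*276 = (-63 + 16) - 1*276 = -47 - 276 = -323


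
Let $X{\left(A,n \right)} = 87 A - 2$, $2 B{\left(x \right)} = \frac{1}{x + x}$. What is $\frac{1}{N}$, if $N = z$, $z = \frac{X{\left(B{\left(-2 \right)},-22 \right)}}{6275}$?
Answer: $- \frac{50200}{103} \approx -487.38$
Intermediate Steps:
$B{\left(x \right)} = \frac{1}{4 x}$ ($B{\left(x \right)} = \frac{1}{2 \left(x + x\right)} = \frac{1}{2 \cdot 2 x} = \frac{\frac{1}{2} \frac{1}{x}}{2} = \frac{1}{4 x}$)
$X{\left(A,n \right)} = -2 + 87 A$
$z = - \frac{103}{50200}$ ($z = \frac{-2 + 87 \frac{1}{4 \left(-2\right)}}{6275} = \left(-2 + 87 \cdot \frac{1}{4} \left(- \frac{1}{2}\right)\right) \frac{1}{6275} = \left(-2 + 87 \left(- \frac{1}{8}\right)\right) \frac{1}{6275} = \left(-2 - \frac{87}{8}\right) \frac{1}{6275} = \left(- \frac{103}{8}\right) \frac{1}{6275} = - \frac{103}{50200} \approx -0.0020518$)
$N = - \frac{103}{50200} \approx -0.0020518$
$\frac{1}{N} = \frac{1}{- \frac{103}{50200}} = - \frac{50200}{103}$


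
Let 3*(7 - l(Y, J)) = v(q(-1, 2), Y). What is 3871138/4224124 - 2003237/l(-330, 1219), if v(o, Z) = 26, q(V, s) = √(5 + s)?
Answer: 12692891911927/10560310 ≈ 1.2019e+6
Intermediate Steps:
l(Y, J) = -5/3 (l(Y, J) = 7 - ⅓*26 = 7 - 26/3 = -5/3)
3871138/4224124 - 2003237/l(-330, 1219) = 3871138/4224124 - 2003237/(-5/3) = 3871138*(1/4224124) - 2003237*(-⅗) = 1935569/2112062 + 6009711/5 = 12692891911927/10560310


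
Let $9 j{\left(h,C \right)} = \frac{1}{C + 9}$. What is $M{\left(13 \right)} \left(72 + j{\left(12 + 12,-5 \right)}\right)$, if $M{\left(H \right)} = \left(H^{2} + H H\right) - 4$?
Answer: $\frac{433031}{18} \approx 24057.0$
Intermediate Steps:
$M{\left(H \right)} = -4 + 2 H^{2}$ ($M{\left(H \right)} = \left(H^{2} + H^{2}\right) - 4 = 2 H^{2} - 4 = -4 + 2 H^{2}$)
$j{\left(h,C \right)} = \frac{1}{9 \left(9 + C\right)}$ ($j{\left(h,C \right)} = \frac{1}{9 \left(C + 9\right)} = \frac{1}{9 \left(9 + C\right)}$)
$M{\left(13 \right)} \left(72 + j{\left(12 + 12,-5 \right)}\right) = \left(-4 + 2 \cdot 13^{2}\right) \left(72 + \frac{1}{9 \left(9 - 5\right)}\right) = \left(-4 + 2 \cdot 169\right) \left(72 + \frac{1}{9 \cdot 4}\right) = \left(-4 + 338\right) \left(72 + \frac{1}{9} \cdot \frac{1}{4}\right) = 334 \left(72 + \frac{1}{36}\right) = 334 \cdot \frac{2593}{36} = \frac{433031}{18}$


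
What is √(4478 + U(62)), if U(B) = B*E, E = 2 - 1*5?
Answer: 2*√1073 ≈ 65.513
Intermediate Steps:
E = -3 (E = 2 - 5 = -3)
U(B) = -3*B (U(B) = B*(-3) = -3*B)
√(4478 + U(62)) = √(4478 - 3*62) = √(4478 - 186) = √4292 = 2*√1073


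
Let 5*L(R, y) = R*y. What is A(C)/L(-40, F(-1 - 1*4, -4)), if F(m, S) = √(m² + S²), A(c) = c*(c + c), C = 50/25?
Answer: -√41/41 ≈ -0.15617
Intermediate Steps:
C = 2 (C = 50*(1/25) = 2)
A(c) = 2*c² (A(c) = c*(2*c) = 2*c²)
F(m, S) = √(S² + m²)
L(R, y) = R*y/5 (L(R, y) = (R*y)/5 = R*y/5)
A(C)/L(-40, F(-1 - 1*4, -4)) = (2*2²)/(((⅕)*(-40)*√((-4)² + (-1 - 1*4)²))) = (2*4)/(((⅕)*(-40)*√(16 + (-1 - 4)²))) = 8/(((⅕)*(-40)*√(16 + (-5)²))) = 8/(((⅕)*(-40)*√(16 + 25))) = 8/(((⅕)*(-40)*√41)) = 8/((-8*√41)) = 8*(-√41/328) = -√41/41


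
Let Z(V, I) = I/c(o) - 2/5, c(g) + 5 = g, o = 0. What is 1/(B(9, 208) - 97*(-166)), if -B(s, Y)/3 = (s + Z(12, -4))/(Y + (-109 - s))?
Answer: 150/2415253 ≈ 6.2105e-5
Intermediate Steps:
c(g) = -5 + g
Z(V, I) = -⅖ - I/5 (Z(V, I) = I/(-5 + 0) - 2/5 = I/(-5) - 2*⅕ = I*(-⅕) - ⅖ = -I/5 - ⅖ = -⅖ - I/5)
B(s, Y) = -3*(⅖ + s)/(-109 + Y - s) (B(s, Y) = -3*(s + (-⅖ - ⅕*(-4)))/(Y + (-109 - s)) = -3*(s + (-⅖ + ⅘))/(-109 + Y - s) = -3*(s + ⅖)/(-109 + Y - s) = -3*(⅖ + s)/(-109 + Y - s))
1/(B(9, 208) - 97*(-166)) = 1/((6/5 + 3*9)/(109 + 9 - 1*208) - 97*(-166)) = 1/((6/5 + 27)/(109 + 9 - 208) + 16102) = 1/((141/5)/(-90) + 16102) = 1/(-1/90*141/5 + 16102) = 1/(-47/150 + 16102) = 1/(2415253/150) = 150/2415253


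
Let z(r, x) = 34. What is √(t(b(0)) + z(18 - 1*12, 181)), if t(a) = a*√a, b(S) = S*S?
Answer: √34 ≈ 5.8309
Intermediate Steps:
b(S) = S²
t(a) = a^(3/2)
√(t(b(0)) + z(18 - 1*12, 181)) = √((0²)^(3/2) + 34) = √(0^(3/2) + 34) = √(0 + 34) = √34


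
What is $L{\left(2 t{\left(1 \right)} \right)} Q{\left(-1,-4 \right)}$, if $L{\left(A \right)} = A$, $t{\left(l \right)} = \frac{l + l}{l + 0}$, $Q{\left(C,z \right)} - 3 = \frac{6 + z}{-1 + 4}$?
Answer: $\frac{44}{3} \approx 14.667$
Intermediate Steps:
$Q{\left(C,z \right)} = 5 + \frac{z}{3}$ ($Q{\left(C,z \right)} = 3 + \frac{6 + z}{-1 + 4} = 3 + \frac{6 + z}{3} = 3 + \left(6 + z\right) \frac{1}{3} = 3 + \left(2 + \frac{z}{3}\right) = 5 + \frac{z}{3}$)
$t{\left(l \right)} = 2$ ($t{\left(l \right)} = \frac{2 l}{l} = 2$)
$L{\left(2 t{\left(1 \right)} \right)} Q{\left(-1,-4 \right)} = 2 \cdot 2 \left(5 + \frac{1}{3} \left(-4\right)\right) = 4 \left(5 - \frac{4}{3}\right) = 4 \cdot \frac{11}{3} = \frac{44}{3}$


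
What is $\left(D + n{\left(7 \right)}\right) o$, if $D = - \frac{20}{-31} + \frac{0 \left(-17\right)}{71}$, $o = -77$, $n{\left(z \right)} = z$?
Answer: $- \frac{18249}{31} \approx -588.68$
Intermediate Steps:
$D = \frac{20}{31}$ ($D = \left(-20\right) \left(- \frac{1}{31}\right) + 0 \cdot \frac{1}{71} = \frac{20}{31} + 0 = \frac{20}{31} \approx 0.64516$)
$\left(D + n{\left(7 \right)}\right) o = \left(\frac{20}{31} + 7\right) \left(-77\right) = \frac{237}{31} \left(-77\right) = - \frac{18249}{31}$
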